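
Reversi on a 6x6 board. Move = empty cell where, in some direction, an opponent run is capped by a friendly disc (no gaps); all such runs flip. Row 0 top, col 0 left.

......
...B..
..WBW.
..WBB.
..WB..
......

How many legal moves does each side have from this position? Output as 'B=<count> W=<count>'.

-- B to move --
(1,1): flips 1 -> legal
(1,2): no bracket -> illegal
(1,4): flips 1 -> legal
(1,5): flips 1 -> legal
(2,1): flips 2 -> legal
(2,5): flips 1 -> legal
(3,1): flips 2 -> legal
(3,5): flips 1 -> legal
(4,1): flips 2 -> legal
(5,1): flips 1 -> legal
(5,2): no bracket -> illegal
(5,3): no bracket -> illegal
B mobility = 9
-- W to move --
(0,2): flips 1 -> legal
(0,3): no bracket -> illegal
(0,4): flips 1 -> legal
(1,2): no bracket -> illegal
(1,4): flips 1 -> legal
(2,5): no bracket -> illegal
(3,5): flips 2 -> legal
(4,4): flips 3 -> legal
(4,5): no bracket -> illegal
(5,2): no bracket -> illegal
(5,3): no bracket -> illegal
(5,4): flips 1 -> legal
W mobility = 6

Answer: B=9 W=6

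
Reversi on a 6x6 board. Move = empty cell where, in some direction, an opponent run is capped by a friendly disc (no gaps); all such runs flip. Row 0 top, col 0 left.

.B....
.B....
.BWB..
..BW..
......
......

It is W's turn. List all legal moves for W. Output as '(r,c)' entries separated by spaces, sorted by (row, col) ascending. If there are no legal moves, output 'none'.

(0,0): flips 1 -> legal
(0,2): no bracket -> illegal
(1,0): no bracket -> illegal
(1,2): no bracket -> illegal
(1,3): flips 1 -> legal
(1,4): no bracket -> illegal
(2,0): flips 1 -> legal
(2,4): flips 1 -> legal
(3,0): no bracket -> illegal
(3,1): flips 1 -> legal
(3,4): no bracket -> illegal
(4,1): no bracket -> illegal
(4,2): flips 1 -> legal
(4,3): no bracket -> illegal

Answer: (0,0) (1,3) (2,0) (2,4) (3,1) (4,2)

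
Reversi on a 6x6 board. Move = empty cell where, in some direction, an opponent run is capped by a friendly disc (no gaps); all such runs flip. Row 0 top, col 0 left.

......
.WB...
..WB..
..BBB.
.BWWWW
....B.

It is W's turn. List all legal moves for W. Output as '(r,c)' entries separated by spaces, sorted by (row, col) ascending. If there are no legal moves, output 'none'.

(0,1): flips 3 -> legal
(0,2): flips 1 -> legal
(0,3): no bracket -> illegal
(1,3): flips 3 -> legal
(1,4): no bracket -> illegal
(2,1): flips 1 -> legal
(2,4): flips 3 -> legal
(2,5): flips 1 -> legal
(3,0): no bracket -> illegal
(3,1): no bracket -> illegal
(3,5): no bracket -> illegal
(4,0): flips 1 -> legal
(5,0): no bracket -> illegal
(5,1): no bracket -> illegal
(5,2): no bracket -> illegal
(5,3): no bracket -> illegal
(5,5): no bracket -> illegal

Answer: (0,1) (0,2) (1,3) (2,1) (2,4) (2,5) (4,0)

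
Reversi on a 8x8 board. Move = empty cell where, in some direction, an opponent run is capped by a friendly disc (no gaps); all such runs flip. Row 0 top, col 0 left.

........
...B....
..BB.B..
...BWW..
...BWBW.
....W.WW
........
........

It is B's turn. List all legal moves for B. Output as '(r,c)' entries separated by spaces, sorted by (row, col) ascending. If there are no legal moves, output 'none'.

Answer: (3,6) (4,7) (5,5) (6,3) (6,5) (6,7)

Derivation:
(2,4): no bracket -> illegal
(2,6): no bracket -> illegal
(3,6): flips 2 -> legal
(3,7): no bracket -> illegal
(4,7): flips 1 -> legal
(5,3): no bracket -> illegal
(5,5): flips 1 -> legal
(6,3): flips 1 -> legal
(6,4): no bracket -> illegal
(6,5): flips 1 -> legal
(6,6): no bracket -> illegal
(6,7): flips 1 -> legal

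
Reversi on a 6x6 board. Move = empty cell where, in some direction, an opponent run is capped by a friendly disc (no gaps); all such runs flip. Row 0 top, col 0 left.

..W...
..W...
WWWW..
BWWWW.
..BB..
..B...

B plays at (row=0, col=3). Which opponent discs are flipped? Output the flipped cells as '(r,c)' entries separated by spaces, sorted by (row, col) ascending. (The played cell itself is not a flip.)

Dir NW: edge -> no flip
Dir N: edge -> no flip
Dir NE: edge -> no flip
Dir W: opp run (0,2), next='.' -> no flip
Dir E: first cell '.' (not opp) -> no flip
Dir SW: opp run (1,2) (2,1) capped by B -> flip
Dir S: first cell '.' (not opp) -> no flip
Dir SE: first cell '.' (not opp) -> no flip

Answer: (1,2) (2,1)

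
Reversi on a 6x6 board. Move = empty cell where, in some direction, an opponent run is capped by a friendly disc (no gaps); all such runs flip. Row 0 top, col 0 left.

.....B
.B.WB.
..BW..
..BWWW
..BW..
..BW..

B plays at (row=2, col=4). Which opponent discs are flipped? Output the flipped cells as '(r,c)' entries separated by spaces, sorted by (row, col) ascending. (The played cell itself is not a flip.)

Answer: (2,3) (3,3)

Derivation:
Dir NW: opp run (1,3), next='.' -> no flip
Dir N: first cell 'B' (not opp) -> no flip
Dir NE: first cell '.' (not opp) -> no flip
Dir W: opp run (2,3) capped by B -> flip
Dir E: first cell '.' (not opp) -> no flip
Dir SW: opp run (3,3) capped by B -> flip
Dir S: opp run (3,4), next='.' -> no flip
Dir SE: opp run (3,5), next=edge -> no flip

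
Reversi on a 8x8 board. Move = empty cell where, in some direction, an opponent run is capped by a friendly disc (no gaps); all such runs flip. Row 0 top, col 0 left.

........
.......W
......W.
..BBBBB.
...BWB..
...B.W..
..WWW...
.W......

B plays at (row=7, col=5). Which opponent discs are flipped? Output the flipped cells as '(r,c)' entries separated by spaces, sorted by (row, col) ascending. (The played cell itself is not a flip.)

Answer: (6,4)

Derivation:
Dir NW: opp run (6,4) capped by B -> flip
Dir N: first cell '.' (not opp) -> no flip
Dir NE: first cell '.' (not opp) -> no flip
Dir W: first cell '.' (not opp) -> no flip
Dir E: first cell '.' (not opp) -> no flip
Dir SW: edge -> no flip
Dir S: edge -> no flip
Dir SE: edge -> no flip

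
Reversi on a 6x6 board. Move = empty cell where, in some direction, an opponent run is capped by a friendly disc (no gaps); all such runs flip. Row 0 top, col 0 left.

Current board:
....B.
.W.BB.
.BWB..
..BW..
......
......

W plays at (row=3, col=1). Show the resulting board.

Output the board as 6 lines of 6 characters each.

Answer: ....B.
.W.BB.
.WWB..
.WWW..
......
......

Derivation:
Place W at (3,1); scan 8 dirs for brackets.
Dir NW: first cell '.' (not opp) -> no flip
Dir N: opp run (2,1) capped by W -> flip
Dir NE: first cell 'W' (not opp) -> no flip
Dir W: first cell '.' (not opp) -> no flip
Dir E: opp run (3,2) capped by W -> flip
Dir SW: first cell '.' (not opp) -> no flip
Dir S: first cell '.' (not opp) -> no flip
Dir SE: first cell '.' (not opp) -> no flip
All flips: (2,1) (3,2)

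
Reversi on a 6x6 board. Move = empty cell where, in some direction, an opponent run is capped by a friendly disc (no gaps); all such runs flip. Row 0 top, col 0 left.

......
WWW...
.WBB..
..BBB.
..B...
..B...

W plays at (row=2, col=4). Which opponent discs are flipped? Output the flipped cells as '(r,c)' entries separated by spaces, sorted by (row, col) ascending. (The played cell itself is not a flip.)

Dir NW: first cell '.' (not opp) -> no flip
Dir N: first cell '.' (not opp) -> no flip
Dir NE: first cell '.' (not opp) -> no flip
Dir W: opp run (2,3) (2,2) capped by W -> flip
Dir E: first cell '.' (not opp) -> no flip
Dir SW: opp run (3,3) (4,2), next='.' -> no flip
Dir S: opp run (3,4), next='.' -> no flip
Dir SE: first cell '.' (not opp) -> no flip

Answer: (2,2) (2,3)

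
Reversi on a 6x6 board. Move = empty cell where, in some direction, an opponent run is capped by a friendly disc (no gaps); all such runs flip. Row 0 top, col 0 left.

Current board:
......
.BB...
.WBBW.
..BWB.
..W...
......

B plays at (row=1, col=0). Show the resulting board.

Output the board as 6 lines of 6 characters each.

Answer: ......
BBB...
.BBBW.
..BWB.
..W...
......

Derivation:
Place B at (1,0); scan 8 dirs for brackets.
Dir NW: edge -> no flip
Dir N: first cell '.' (not opp) -> no flip
Dir NE: first cell '.' (not opp) -> no flip
Dir W: edge -> no flip
Dir E: first cell 'B' (not opp) -> no flip
Dir SW: edge -> no flip
Dir S: first cell '.' (not opp) -> no flip
Dir SE: opp run (2,1) capped by B -> flip
All flips: (2,1)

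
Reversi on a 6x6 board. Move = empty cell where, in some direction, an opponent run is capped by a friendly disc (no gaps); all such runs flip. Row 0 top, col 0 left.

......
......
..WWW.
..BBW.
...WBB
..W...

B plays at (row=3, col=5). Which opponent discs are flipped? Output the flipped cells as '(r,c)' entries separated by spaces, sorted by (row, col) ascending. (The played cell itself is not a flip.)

Dir NW: opp run (2,4), next='.' -> no flip
Dir N: first cell '.' (not opp) -> no flip
Dir NE: edge -> no flip
Dir W: opp run (3,4) capped by B -> flip
Dir E: edge -> no flip
Dir SW: first cell 'B' (not opp) -> no flip
Dir S: first cell 'B' (not opp) -> no flip
Dir SE: edge -> no flip

Answer: (3,4)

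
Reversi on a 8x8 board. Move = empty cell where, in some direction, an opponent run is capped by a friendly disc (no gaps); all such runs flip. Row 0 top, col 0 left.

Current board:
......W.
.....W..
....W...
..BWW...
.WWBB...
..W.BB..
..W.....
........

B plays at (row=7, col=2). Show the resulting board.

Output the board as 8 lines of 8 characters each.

Place B at (7,2); scan 8 dirs for brackets.
Dir NW: first cell '.' (not opp) -> no flip
Dir N: opp run (6,2) (5,2) (4,2) capped by B -> flip
Dir NE: first cell '.' (not opp) -> no flip
Dir W: first cell '.' (not opp) -> no flip
Dir E: first cell '.' (not opp) -> no flip
Dir SW: edge -> no flip
Dir S: edge -> no flip
Dir SE: edge -> no flip
All flips: (4,2) (5,2) (6,2)

Answer: ......W.
.....W..
....W...
..BWW...
.WBBB...
..B.BB..
..B.....
..B.....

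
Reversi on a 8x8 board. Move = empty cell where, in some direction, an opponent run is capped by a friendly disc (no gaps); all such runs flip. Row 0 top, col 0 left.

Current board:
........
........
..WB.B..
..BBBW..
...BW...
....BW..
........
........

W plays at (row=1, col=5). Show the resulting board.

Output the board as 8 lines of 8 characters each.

Place W at (1,5); scan 8 dirs for brackets.
Dir NW: first cell '.' (not opp) -> no flip
Dir N: first cell '.' (not opp) -> no flip
Dir NE: first cell '.' (not opp) -> no flip
Dir W: first cell '.' (not opp) -> no flip
Dir E: first cell '.' (not opp) -> no flip
Dir SW: first cell '.' (not opp) -> no flip
Dir S: opp run (2,5) capped by W -> flip
Dir SE: first cell '.' (not opp) -> no flip
All flips: (2,5)

Answer: ........
.....W..
..WB.W..
..BBBW..
...BW...
....BW..
........
........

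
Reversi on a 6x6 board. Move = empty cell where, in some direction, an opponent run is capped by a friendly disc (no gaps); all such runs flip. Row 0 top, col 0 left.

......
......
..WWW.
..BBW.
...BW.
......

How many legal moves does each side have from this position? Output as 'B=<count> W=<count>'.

Answer: B=9 W=5

Derivation:
-- B to move --
(1,1): flips 1 -> legal
(1,2): flips 1 -> legal
(1,3): flips 1 -> legal
(1,4): flips 1 -> legal
(1,5): flips 1 -> legal
(2,1): no bracket -> illegal
(2,5): flips 1 -> legal
(3,1): no bracket -> illegal
(3,5): flips 1 -> legal
(4,5): flips 1 -> legal
(5,3): no bracket -> illegal
(5,4): no bracket -> illegal
(5,5): flips 1 -> legal
B mobility = 9
-- W to move --
(2,1): no bracket -> illegal
(3,1): flips 2 -> legal
(4,1): flips 1 -> legal
(4,2): flips 3 -> legal
(5,2): flips 1 -> legal
(5,3): flips 2 -> legal
(5,4): no bracket -> illegal
W mobility = 5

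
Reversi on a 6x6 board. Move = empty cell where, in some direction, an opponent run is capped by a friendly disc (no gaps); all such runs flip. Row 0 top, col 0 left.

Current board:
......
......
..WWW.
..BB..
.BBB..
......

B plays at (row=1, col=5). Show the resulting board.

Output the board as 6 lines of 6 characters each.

Place B at (1,5); scan 8 dirs for brackets.
Dir NW: first cell '.' (not opp) -> no flip
Dir N: first cell '.' (not opp) -> no flip
Dir NE: edge -> no flip
Dir W: first cell '.' (not opp) -> no flip
Dir E: edge -> no flip
Dir SW: opp run (2,4) capped by B -> flip
Dir S: first cell '.' (not opp) -> no flip
Dir SE: edge -> no flip
All flips: (2,4)

Answer: ......
.....B
..WWB.
..BB..
.BBB..
......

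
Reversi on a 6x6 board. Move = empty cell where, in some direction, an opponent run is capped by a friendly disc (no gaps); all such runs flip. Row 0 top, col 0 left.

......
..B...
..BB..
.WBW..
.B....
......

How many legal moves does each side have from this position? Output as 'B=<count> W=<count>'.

Answer: B=6 W=3

Derivation:
-- B to move --
(2,0): no bracket -> illegal
(2,1): flips 1 -> legal
(2,4): no bracket -> illegal
(3,0): flips 1 -> legal
(3,4): flips 1 -> legal
(4,0): flips 1 -> legal
(4,2): no bracket -> illegal
(4,3): flips 1 -> legal
(4,4): flips 1 -> legal
B mobility = 6
-- W to move --
(0,1): no bracket -> illegal
(0,2): no bracket -> illegal
(0,3): no bracket -> illegal
(1,1): flips 1 -> legal
(1,3): flips 2 -> legal
(1,4): no bracket -> illegal
(2,1): no bracket -> illegal
(2,4): no bracket -> illegal
(3,0): no bracket -> illegal
(3,4): no bracket -> illegal
(4,0): no bracket -> illegal
(4,2): no bracket -> illegal
(4,3): no bracket -> illegal
(5,0): no bracket -> illegal
(5,1): flips 1 -> legal
(5,2): no bracket -> illegal
W mobility = 3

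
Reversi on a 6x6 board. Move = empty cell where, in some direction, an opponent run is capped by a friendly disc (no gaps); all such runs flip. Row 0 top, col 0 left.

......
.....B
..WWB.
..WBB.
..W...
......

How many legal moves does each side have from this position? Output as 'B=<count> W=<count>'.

-- B to move --
(1,1): flips 1 -> legal
(1,2): flips 1 -> legal
(1,3): flips 1 -> legal
(1,4): no bracket -> illegal
(2,1): flips 2 -> legal
(3,1): flips 1 -> legal
(4,1): no bracket -> illegal
(4,3): no bracket -> illegal
(5,1): flips 1 -> legal
(5,2): no bracket -> illegal
(5,3): no bracket -> illegal
B mobility = 6
-- W to move --
(0,4): no bracket -> illegal
(0,5): no bracket -> illegal
(1,3): no bracket -> illegal
(1,4): no bracket -> illegal
(2,5): flips 1 -> legal
(3,5): flips 2 -> legal
(4,3): flips 1 -> legal
(4,4): flips 1 -> legal
(4,5): flips 1 -> legal
W mobility = 5

Answer: B=6 W=5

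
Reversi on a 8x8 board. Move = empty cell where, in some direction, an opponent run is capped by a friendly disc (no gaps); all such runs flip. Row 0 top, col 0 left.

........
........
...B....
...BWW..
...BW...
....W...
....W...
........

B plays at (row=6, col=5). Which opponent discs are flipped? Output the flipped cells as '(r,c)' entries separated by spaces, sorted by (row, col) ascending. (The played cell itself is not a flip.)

Answer: (5,4)

Derivation:
Dir NW: opp run (5,4) capped by B -> flip
Dir N: first cell '.' (not opp) -> no flip
Dir NE: first cell '.' (not opp) -> no flip
Dir W: opp run (6,4), next='.' -> no flip
Dir E: first cell '.' (not opp) -> no flip
Dir SW: first cell '.' (not opp) -> no flip
Dir S: first cell '.' (not opp) -> no flip
Dir SE: first cell '.' (not opp) -> no flip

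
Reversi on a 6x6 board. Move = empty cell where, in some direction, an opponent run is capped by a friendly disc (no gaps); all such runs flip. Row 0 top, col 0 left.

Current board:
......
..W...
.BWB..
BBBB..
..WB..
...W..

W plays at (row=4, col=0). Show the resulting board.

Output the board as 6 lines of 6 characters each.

Answer: ......
..W...
.BWB..
BWBB..
W.WB..
...W..

Derivation:
Place W at (4,0); scan 8 dirs for brackets.
Dir NW: edge -> no flip
Dir N: opp run (3,0), next='.' -> no flip
Dir NE: opp run (3,1) capped by W -> flip
Dir W: edge -> no flip
Dir E: first cell '.' (not opp) -> no flip
Dir SW: edge -> no flip
Dir S: first cell '.' (not opp) -> no flip
Dir SE: first cell '.' (not opp) -> no flip
All flips: (3,1)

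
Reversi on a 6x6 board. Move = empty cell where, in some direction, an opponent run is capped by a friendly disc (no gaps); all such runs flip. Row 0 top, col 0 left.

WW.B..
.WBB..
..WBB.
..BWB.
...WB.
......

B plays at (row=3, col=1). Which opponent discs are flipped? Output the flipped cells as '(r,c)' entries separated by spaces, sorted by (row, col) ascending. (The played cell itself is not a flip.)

Answer: (2,2)

Derivation:
Dir NW: first cell '.' (not opp) -> no flip
Dir N: first cell '.' (not opp) -> no flip
Dir NE: opp run (2,2) capped by B -> flip
Dir W: first cell '.' (not opp) -> no flip
Dir E: first cell 'B' (not opp) -> no flip
Dir SW: first cell '.' (not opp) -> no flip
Dir S: first cell '.' (not opp) -> no flip
Dir SE: first cell '.' (not opp) -> no flip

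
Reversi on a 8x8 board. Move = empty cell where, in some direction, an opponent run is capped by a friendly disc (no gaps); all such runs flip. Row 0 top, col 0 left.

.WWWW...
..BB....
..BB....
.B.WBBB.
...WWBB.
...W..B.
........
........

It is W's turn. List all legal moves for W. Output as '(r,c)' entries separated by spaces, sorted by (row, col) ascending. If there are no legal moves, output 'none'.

(1,1): flips 1 -> legal
(1,4): no bracket -> illegal
(2,0): no bracket -> illegal
(2,1): flips 1 -> legal
(2,4): flips 2 -> legal
(2,5): flips 1 -> legal
(2,6): flips 1 -> legal
(2,7): no bracket -> illegal
(3,0): no bracket -> illegal
(3,2): flips 2 -> legal
(3,7): flips 3 -> legal
(4,0): flips 3 -> legal
(4,1): no bracket -> illegal
(4,2): no bracket -> illegal
(4,7): flips 2 -> legal
(5,4): no bracket -> illegal
(5,5): no bracket -> illegal
(5,7): no bracket -> illegal
(6,5): no bracket -> illegal
(6,6): no bracket -> illegal
(6,7): flips 5 -> legal

Answer: (1,1) (2,1) (2,4) (2,5) (2,6) (3,2) (3,7) (4,0) (4,7) (6,7)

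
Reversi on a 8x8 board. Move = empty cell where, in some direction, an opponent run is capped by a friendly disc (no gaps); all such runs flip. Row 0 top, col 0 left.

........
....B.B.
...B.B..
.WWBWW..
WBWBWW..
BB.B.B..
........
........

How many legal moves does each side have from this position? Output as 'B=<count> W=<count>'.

Answer: B=7 W=14

Derivation:
-- B to move --
(2,0): flips 2 -> legal
(2,1): flips 2 -> legal
(2,2): no bracket -> illegal
(2,4): no bracket -> illegal
(2,6): flips 2 -> legal
(3,0): flips 3 -> legal
(3,6): flips 2 -> legal
(4,6): flips 2 -> legal
(5,2): no bracket -> illegal
(5,4): no bracket -> illegal
(5,6): flips 2 -> legal
B mobility = 7
-- W to move --
(0,3): no bracket -> illegal
(0,4): no bracket -> illegal
(0,5): flips 2 -> legal
(0,6): no bracket -> illegal
(0,7): flips 2 -> legal
(1,2): flips 1 -> legal
(1,3): no bracket -> illegal
(1,5): flips 1 -> legal
(1,7): no bracket -> illegal
(2,2): flips 1 -> legal
(2,4): flips 1 -> legal
(2,6): no bracket -> illegal
(2,7): no bracket -> illegal
(3,0): no bracket -> illegal
(3,6): no bracket -> illegal
(4,6): no bracket -> illegal
(5,2): flips 1 -> legal
(5,4): flips 1 -> legal
(5,6): no bracket -> illegal
(6,0): flips 2 -> legal
(6,1): flips 2 -> legal
(6,2): flips 2 -> legal
(6,3): no bracket -> illegal
(6,4): flips 1 -> legal
(6,5): flips 1 -> legal
(6,6): flips 1 -> legal
W mobility = 14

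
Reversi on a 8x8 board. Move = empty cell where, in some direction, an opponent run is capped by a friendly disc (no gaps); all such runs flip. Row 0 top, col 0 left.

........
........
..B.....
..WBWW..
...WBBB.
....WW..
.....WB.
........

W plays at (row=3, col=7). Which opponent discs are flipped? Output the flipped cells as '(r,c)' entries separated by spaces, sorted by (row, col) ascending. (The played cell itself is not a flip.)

Dir NW: first cell '.' (not opp) -> no flip
Dir N: first cell '.' (not opp) -> no flip
Dir NE: edge -> no flip
Dir W: first cell '.' (not opp) -> no flip
Dir E: edge -> no flip
Dir SW: opp run (4,6) capped by W -> flip
Dir S: first cell '.' (not opp) -> no flip
Dir SE: edge -> no flip

Answer: (4,6)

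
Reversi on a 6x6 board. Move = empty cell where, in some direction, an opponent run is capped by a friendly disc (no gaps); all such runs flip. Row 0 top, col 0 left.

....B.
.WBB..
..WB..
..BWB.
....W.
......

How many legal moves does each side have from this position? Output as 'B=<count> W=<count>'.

Answer: B=5 W=7

Derivation:
-- B to move --
(0,0): no bracket -> illegal
(0,1): no bracket -> illegal
(0,2): no bracket -> illegal
(1,0): flips 1 -> legal
(2,0): no bracket -> illegal
(2,1): flips 1 -> legal
(2,4): no bracket -> illegal
(3,1): flips 1 -> legal
(3,5): no bracket -> illegal
(4,2): no bracket -> illegal
(4,3): flips 1 -> legal
(4,5): no bracket -> illegal
(5,3): no bracket -> illegal
(5,4): flips 1 -> legal
(5,5): no bracket -> illegal
B mobility = 5
-- W to move --
(0,1): no bracket -> illegal
(0,2): flips 1 -> legal
(0,3): flips 2 -> legal
(0,5): no bracket -> illegal
(1,4): flips 2 -> legal
(1,5): no bracket -> illegal
(2,1): no bracket -> illegal
(2,4): flips 2 -> legal
(2,5): no bracket -> illegal
(3,1): flips 1 -> legal
(3,5): flips 1 -> legal
(4,1): no bracket -> illegal
(4,2): flips 1 -> legal
(4,3): no bracket -> illegal
(4,5): no bracket -> illegal
W mobility = 7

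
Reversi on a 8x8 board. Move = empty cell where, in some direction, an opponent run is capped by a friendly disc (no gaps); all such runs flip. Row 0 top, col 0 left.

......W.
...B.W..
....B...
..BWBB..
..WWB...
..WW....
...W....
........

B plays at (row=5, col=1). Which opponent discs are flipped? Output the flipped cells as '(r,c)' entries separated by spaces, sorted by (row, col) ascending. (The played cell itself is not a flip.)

Answer: (3,3) (4,2)

Derivation:
Dir NW: first cell '.' (not opp) -> no flip
Dir N: first cell '.' (not opp) -> no flip
Dir NE: opp run (4,2) (3,3) capped by B -> flip
Dir W: first cell '.' (not opp) -> no flip
Dir E: opp run (5,2) (5,3), next='.' -> no flip
Dir SW: first cell '.' (not opp) -> no flip
Dir S: first cell '.' (not opp) -> no flip
Dir SE: first cell '.' (not opp) -> no flip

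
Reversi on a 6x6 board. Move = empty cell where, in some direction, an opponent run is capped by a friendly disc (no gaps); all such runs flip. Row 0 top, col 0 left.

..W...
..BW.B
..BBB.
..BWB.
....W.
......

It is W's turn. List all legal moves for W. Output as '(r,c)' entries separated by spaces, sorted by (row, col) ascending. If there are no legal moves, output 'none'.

(0,1): no bracket -> illegal
(0,3): no bracket -> illegal
(0,4): no bracket -> illegal
(0,5): no bracket -> illegal
(1,1): flips 2 -> legal
(1,4): flips 2 -> legal
(2,1): no bracket -> illegal
(2,5): no bracket -> illegal
(3,1): flips 2 -> legal
(3,5): flips 2 -> legal
(4,1): no bracket -> illegal
(4,2): flips 3 -> legal
(4,3): no bracket -> illegal
(4,5): no bracket -> illegal

Answer: (1,1) (1,4) (3,1) (3,5) (4,2)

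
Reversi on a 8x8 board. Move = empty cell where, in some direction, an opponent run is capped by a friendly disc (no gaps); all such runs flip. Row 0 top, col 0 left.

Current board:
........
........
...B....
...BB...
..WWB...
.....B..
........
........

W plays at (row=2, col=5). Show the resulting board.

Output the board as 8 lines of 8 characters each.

Place W at (2,5); scan 8 dirs for brackets.
Dir NW: first cell '.' (not opp) -> no flip
Dir N: first cell '.' (not opp) -> no flip
Dir NE: first cell '.' (not opp) -> no flip
Dir W: first cell '.' (not opp) -> no flip
Dir E: first cell '.' (not opp) -> no flip
Dir SW: opp run (3,4) capped by W -> flip
Dir S: first cell '.' (not opp) -> no flip
Dir SE: first cell '.' (not opp) -> no flip
All flips: (3,4)

Answer: ........
........
...B.W..
...BW...
..WWB...
.....B..
........
........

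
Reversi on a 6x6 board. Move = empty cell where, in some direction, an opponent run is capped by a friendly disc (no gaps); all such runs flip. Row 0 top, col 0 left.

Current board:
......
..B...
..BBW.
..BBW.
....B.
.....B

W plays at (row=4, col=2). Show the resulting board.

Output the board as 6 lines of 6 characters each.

Answer: ......
..B...
..BBW.
..BWW.
..W.B.
.....B

Derivation:
Place W at (4,2); scan 8 dirs for brackets.
Dir NW: first cell '.' (not opp) -> no flip
Dir N: opp run (3,2) (2,2) (1,2), next='.' -> no flip
Dir NE: opp run (3,3) capped by W -> flip
Dir W: first cell '.' (not opp) -> no flip
Dir E: first cell '.' (not opp) -> no flip
Dir SW: first cell '.' (not opp) -> no flip
Dir S: first cell '.' (not opp) -> no flip
Dir SE: first cell '.' (not opp) -> no flip
All flips: (3,3)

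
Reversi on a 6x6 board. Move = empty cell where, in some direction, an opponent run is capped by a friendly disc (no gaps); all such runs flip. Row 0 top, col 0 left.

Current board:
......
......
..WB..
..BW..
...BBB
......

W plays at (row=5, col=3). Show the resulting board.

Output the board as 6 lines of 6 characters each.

Answer: ......
......
..WB..
..BW..
...WBB
...W..

Derivation:
Place W at (5,3); scan 8 dirs for brackets.
Dir NW: first cell '.' (not opp) -> no flip
Dir N: opp run (4,3) capped by W -> flip
Dir NE: opp run (4,4), next='.' -> no flip
Dir W: first cell '.' (not opp) -> no flip
Dir E: first cell '.' (not opp) -> no flip
Dir SW: edge -> no flip
Dir S: edge -> no flip
Dir SE: edge -> no flip
All flips: (4,3)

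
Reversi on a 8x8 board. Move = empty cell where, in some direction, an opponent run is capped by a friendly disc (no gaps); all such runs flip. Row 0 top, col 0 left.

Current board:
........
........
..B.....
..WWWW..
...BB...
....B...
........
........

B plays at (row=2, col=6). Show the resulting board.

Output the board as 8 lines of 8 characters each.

Place B at (2,6); scan 8 dirs for brackets.
Dir NW: first cell '.' (not opp) -> no flip
Dir N: first cell '.' (not opp) -> no flip
Dir NE: first cell '.' (not opp) -> no flip
Dir W: first cell '.' (not opp) -> no flip
Dir E: first cell '.' (not opp) -> no flip
Dir SW: opp run (3,5) capped by B -> flip
Dir S: first cell '.' (not opp) -> no flip
Dir SE: first cell '.' (not opp) -> no flip
All flips: (3,5)

Answer: ........
........
..B...B.
..WWWB..
...BB...
....B...
........
........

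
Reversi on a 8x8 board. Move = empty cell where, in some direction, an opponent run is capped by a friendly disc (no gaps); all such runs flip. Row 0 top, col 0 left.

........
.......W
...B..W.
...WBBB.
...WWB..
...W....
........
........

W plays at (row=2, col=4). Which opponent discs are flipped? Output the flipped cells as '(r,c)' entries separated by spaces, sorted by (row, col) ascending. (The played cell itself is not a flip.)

Answer: (3,4)

Derivation:
Dir NW: first cell '.' (not opp) -> no flip
Dir N: first cell '.' (not opp) -> no flip
Dir NE: first cell '.' (not opp) -> no flip
Dir W: opp run (2,3), next='.' -> no flip
Dir E: first cell '.' (not opp) -> no flip
Dir SW: first cell 'W' (not opp) -> no flip
Dir S: opp run (3,4) capped by W -> flip
Dir SE: opp run (3,5), next='.' -> no flip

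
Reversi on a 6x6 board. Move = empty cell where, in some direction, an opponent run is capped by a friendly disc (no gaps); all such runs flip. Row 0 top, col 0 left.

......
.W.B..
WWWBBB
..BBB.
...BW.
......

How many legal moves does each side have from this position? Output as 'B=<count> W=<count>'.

-- B to move --
(0,0): flips 2 -> legal
(0,1): no bracket -> illegal
(0,2): no bracket -> illegal
(1,0): flips 1 -> legal
(1,2): flips 1 -> legal
(3,0): no bracket -> illegal
(3,1): flips 1 -> legal
(3,5): no bracket -> illegal
(4,5): flips 1 -> legal
(5,3): no bracket -> illegal
(5,4): flips 1 -> legal
(5,5): flips 1 -> legal
B mobility = 7
-- W to move --
(0,2): no bracket -> illegal
(0,3): no bracket -> illegal
(0,4): flips 1 -> legal
(1,2): no bracket -> illegal
(1,4): flips 2 -> legal
(1,5): no bracket -> illegal
(3,1): no bracket -> illegal
(3,5): no bracket -> illegal
(4,1): no bracket -> illegal
(4,2): flips 2 -> legal
(4,5): no bracket -> illegal
(5,2): no bracket -> illegal
(5,3): no bracket -> illegal
(5,4): flips 2 -> legal
W mobility = 4

Answer: B=7 W=4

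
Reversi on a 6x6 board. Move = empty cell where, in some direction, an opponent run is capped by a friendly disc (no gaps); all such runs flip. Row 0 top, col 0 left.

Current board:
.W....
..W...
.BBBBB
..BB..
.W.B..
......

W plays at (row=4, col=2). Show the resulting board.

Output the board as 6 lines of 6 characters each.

Place W at (4,2); scan 8 dirs for brackets.
Dir NW: first cell '.' (not opp) -> no flip
Dir N: opp run (3,2) (2,2) capped by W -> flip
Dir NE: opp run (3,3) (2,4), next='.' -> no flip
Dir W: first cell 'W' (not opp) -> no flip
Dir E: opp run (4,3), next='.' -> no flip
Dir SW: first cell '.' (not opp) -> no flip
Dir S: first cell '.' (not opp) -> no flip
Dir SE: first cell '.' (not opp) -> no flip
All flips: (2,2) (3,2)

Answer: .W....
..W...
.BWBBB
..WB..
.WWB..
......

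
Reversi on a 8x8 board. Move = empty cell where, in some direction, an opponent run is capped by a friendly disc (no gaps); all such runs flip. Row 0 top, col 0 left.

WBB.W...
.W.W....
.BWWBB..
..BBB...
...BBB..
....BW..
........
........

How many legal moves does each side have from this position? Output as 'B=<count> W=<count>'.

Answer: B=7 W=9

Derivation:
-- B to move --
(0,3): flips 2 -> legal
(0,5): no bracket -> illegal
(1,0): no bracket -> illegal
(1,2): flips 2 -> legal
(1,4): flips 1 -> legal
(1,5): no bracket -> illegal
(2,0): flips 1 -> legal
(3,1): no bracket -> illegal
(4,6): no bracket -> illegal
(5,6): flips 1 -> legal
(6,4): no bracket -> illegal
(6,5): flips 1 -> legal
(6,6): flips 1 -> legal
B mobility = 7
-- W to move --
(0,3): flips 2 -> legal
(1,0): no bracket -> illegal
(1,2): no bracket -> illegal
(1,4): no bracket -> illegal
(1,5): no bracket -> illegal
(1,6): no bracket -> illegal
(2,0): flips 1 -> legal
(2,6): flips 2 -> legal
(3,0): no bracket -> illegal
(3,1): flips 1 -> legal
(3,5): flips 2 -> legal
(3,6): no bracket -> illegal
(4,1): flips 1 -> legal
(4,2): flips 1 -> legal
(4,6): no bracket -> illegal
(5,2): no bracket -> illegal
(5,3): flips 3 -> legal
(5,6): flips 2 -> legal
(6,3): no bracket -> illegal
(6,4): no bracket -> illegal
(6,5): no bracket -> illegal
W mobility = 9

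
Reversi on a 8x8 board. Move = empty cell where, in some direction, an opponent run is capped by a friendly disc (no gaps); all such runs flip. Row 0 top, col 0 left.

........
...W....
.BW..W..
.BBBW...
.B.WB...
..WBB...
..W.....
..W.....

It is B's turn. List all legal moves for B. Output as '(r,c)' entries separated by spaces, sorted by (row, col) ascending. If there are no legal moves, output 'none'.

(0,2): no bracket -> illegal
(0,3): no bracket -> illegal
(0,4): flips 2 -> legal
(1,1): flips 1 -> legal
(1,2): flips 1 -> legal
(1,4): no bracket -> illegal
(1,5): no bracket -> illegal
(1,6): no bracket -> illegal
(2,3): flips 1 -> legal
(2,4): flips 1 -> legal
(2,6): no bracket -> illegal
(3,5): flips 1 -> legal
(3,6): no bracket -> illegal
(4,2): flips 1 -> legal
(4,5): no bracket -> illegal
(5,1): flips 1 -> legal
(6,1): no bracket -> illegal
(6,3): flips 1 -> legal
(7,1): flips 1 -> legal
(7,3): no bracket -> illegal

Answer: (0,4) (1,1) (1,2) (2,3) (2,4) (3,5) (4,2) (5,1) (6,3) (7,1)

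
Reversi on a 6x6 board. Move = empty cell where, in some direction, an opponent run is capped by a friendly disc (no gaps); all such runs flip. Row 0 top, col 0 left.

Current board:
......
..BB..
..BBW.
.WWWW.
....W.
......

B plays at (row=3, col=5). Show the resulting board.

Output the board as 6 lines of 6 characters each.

Answer: ......
..BB..
..BBB.
.WWWWB
....W.
......

Derivation:
Place B at (3,5); scan 8 dirs for brackets.
Dir NW: opp run (2,4) capped by B -> flip
Dir N: first cell '.' (not opp) -> no flip
Dir NE: edge -> no flip
Dir W: opp run (3,4) (3,3) (3,2) (3,1), next='.' -> no flip
Dir E: edge -> no flip
Dir SW: opp run (4,4), next='.' -> no flip
Dir S: first cell '.' (not opp) -> no flip
Dir SE: edge -> no flip
All flips: (2,4)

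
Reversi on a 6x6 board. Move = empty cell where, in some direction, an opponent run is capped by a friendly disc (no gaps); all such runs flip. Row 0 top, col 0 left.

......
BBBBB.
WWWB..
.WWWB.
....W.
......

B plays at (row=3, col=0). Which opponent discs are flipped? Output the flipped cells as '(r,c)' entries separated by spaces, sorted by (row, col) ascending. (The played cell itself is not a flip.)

Answer: (2,0) (2,1) (3,1) (3,2) (3,3)

Derivation:
Dir NW: edge -> no flip
Dir N: opp run (2,0) capped by B -> flip
Dir NE: opp run (2,1) capped by B -> flip
Dir W: edge -> no flip
Dir E: opp run (3,1) (3,2) (3,3) capped by B -> flip
Dir SW: edge -> no flip
Dir S: first cell '.' (not opp) -> no flip
Dir SE: first cell '.' (not opp) -> no flip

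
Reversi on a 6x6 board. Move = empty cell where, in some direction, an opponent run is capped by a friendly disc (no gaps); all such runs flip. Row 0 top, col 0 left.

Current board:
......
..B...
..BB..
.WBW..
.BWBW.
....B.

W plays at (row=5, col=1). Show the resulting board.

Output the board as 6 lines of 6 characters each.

Answer: ......
..B...
..BB..
.WBW..
.WWBW.
.W..B.

Derivation:
Place W at (5,1); scan 8 dirs for brackets.
Dir NW: first cell '.' (not opp) -> no flip
Dir N: opp run (4,1) capped by W -> flip
Dir NE: first cell 'W' (not opp) -> no flip
Dir W: first cell '.' (not opp) -> no flip
Dir E: first cell '.' (not opp) -> no flip
Dir SW: edge -> no flip
Dir S: edge -> no flip
Dir SE: edge -> no flip
All flips: (4,1)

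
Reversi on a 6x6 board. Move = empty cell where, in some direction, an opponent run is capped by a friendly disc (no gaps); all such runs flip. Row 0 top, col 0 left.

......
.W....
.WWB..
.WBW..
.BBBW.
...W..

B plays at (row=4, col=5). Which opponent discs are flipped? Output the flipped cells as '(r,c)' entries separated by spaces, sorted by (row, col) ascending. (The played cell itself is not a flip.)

Dir NW: first cell '.' (not opp) -> no flip
Dir N: first cell '.' (not opp) -> no flip
Dir NE: edge -> no flip
Dir W: opp run (4,4) capped by B -> flip
Dir E: edge -> no flip
Dir SW: first cell '.' (not opp) -> no flip
Dir S: first cell '.' (not opp) -> no flip
Dir SE: edge -> no flip

Answer: (4,4)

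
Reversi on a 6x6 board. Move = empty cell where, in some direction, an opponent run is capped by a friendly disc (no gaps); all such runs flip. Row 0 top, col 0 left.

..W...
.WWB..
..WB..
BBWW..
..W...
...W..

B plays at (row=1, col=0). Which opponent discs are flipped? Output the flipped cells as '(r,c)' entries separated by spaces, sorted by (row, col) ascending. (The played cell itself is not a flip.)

Dir NW: edge -> no flip
Dir N: first cell '.' (not opp) -> no flip
Dir NE: first cell '.' (not opp) -> no flip
Dir W: edge -> no flip
Dir E: opp run (1,1) (1,2) capped by B -> flip
Dir SW: edge -> no flip
Dir S: first cell '.' (not opp) -> no flip
Dir SE: first cell '.' (not opp) -> no flip

Answer: (1,1) (1,2)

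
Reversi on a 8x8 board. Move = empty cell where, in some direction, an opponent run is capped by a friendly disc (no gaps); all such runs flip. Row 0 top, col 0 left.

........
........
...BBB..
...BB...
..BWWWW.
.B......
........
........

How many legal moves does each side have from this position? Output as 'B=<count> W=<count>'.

Answer: B=6 W=6

Derivation:
-- B to move --
(3,2): no bracket -> illegal
(3,5): no bracket -> illegal
(3,6): no bracket -> illegal
(3,7): no bracket -> illegal
(4,7): flips 4 -> legal
(5,2): flips 1 -> legal
(5,3): flips 1 -> legal
(5,4): flips 1 -> legal
(5,5): flips 1 -> legal
(5,6): flips 1 -> legal
(5,7): no bracket -> illegal
B mobility = 6
-- W to move --
(1,2): flips 2 -> legal
(1,3): flips 2 -> legal
(1,4): flips 2 -> legal
(1,5): no bracket -> illegal
(1,6): flips 2 -> legal
(2,2): flips 1 -> legal
(2,6): no bracket -> illegal
(3,1): no bracket -> illegal
(3,2): no bracket -> illegal
(3,5): no bracket -> illegal
(3,6): no bracket -> illegal
(4,0): no bracket -> illegal
(4,1): flips 1 -> legal
(5,0): no bracket -> illegal
(5,2): no bracket -> illegal
(5,3): no bracket -> illegal
(6,0): no bracket -> illegal
(6,1): no bracket -> illegal
(6,2): no bracket -> illegal
W mobility = 6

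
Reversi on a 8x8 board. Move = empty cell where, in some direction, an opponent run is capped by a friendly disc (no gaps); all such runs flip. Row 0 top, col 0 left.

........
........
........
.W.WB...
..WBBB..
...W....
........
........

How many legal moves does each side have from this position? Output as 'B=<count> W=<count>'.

Answer: B=6 W=3

Derivation:
-- B to move --
(2,0): no bracket -> illegal
(2,1): no bracket -> illegal
(2,2): flips 1 -> legal
(2,3): flips 1 -> legal
(2,4): no bracket -> illegal
(3,0): no bracket -> illegal
(3,2): flips 1 -> legal
(4,0): no bracket -> illegal
(4,1): flips 1 -> legal
(5,1): no bracket -> illegal
(5,2): no bracket -> illegal
(5,4): no bracket -> illegal
(6,2): flips 1 -> legal
(6,3): flips 1 -> legal
(6,4): no bracket -> illegal
B mobility = 6
-- W to move --
(2,3): no bracket -> illegal
(2,4): no bracket -> illegal
(2,5): no bracket -> illegal
(3,2): no bracket -> illegal
(3,5): flips 2 -> legal
(3,6): no bracket -> illegal
(4,6): flips 3 -> legal
(5,2): no bracket -> illegal
(5,4): no bracket -> illegal
(5,5): flips 1 -> legal
(5,6): no bracket -> illegal
W mobility = 3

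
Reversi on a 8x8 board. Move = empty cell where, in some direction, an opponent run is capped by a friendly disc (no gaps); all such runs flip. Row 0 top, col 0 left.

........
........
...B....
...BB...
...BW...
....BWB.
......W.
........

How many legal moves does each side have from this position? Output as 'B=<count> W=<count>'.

-- B to move --
(3,5): no bracket -> illegal
(4,5): flips 1 -> legal
(4,6): no bracket -> illegal
(5,3): no bracket -> illegal
(5,7): no bracket -> illegal
(6,4): no bracket -> illegal
(6,5): no bracket -> illegal
(6,7): no bracket -> illegal
(7,5): no bracket -> illegal
(7,6): flips 1 -> legal
(7,7): flips 3 -> legal
B mobility = 3
-- W to move --
(1,2): no bracket -> illegal
(1,3): no bracket -> illegal
(1,4): no bracket -> illegal
(2,2): flips 1 -> legal
(2,4): flips 1 -> legal
(2,5): no bracket -> illegal
(3,2): no bracket -> illegal
(3,5): no bracket -> illegal
(4,2): flips 1 -> legal
(4,5): no bracket -> illegal
(4,6): flips 1 -> legal
(4,7): no bracket -> illegal
(5,2): no bracket -> illegal
(5,3): flips 1 -> legal
(5,7): flips 1 -> legal
(6,3): no bracket -> illegal
(6,4): flips 1 -> legal
(6,5): no bracket -> illegal
(6,7): no bracket -> illegal
W mobility = 7

Answer: B=3 W=7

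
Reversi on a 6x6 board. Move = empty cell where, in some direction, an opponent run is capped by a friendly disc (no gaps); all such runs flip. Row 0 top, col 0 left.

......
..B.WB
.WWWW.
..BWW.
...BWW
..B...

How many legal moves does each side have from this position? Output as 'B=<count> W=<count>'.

-- B to move --
(0,3): no bracket -> illegal
(0,4): no bracket -> illegal
(0,5): flips 2 -> legal
(1,0): flips 1 -> legal
(1,1): no bracket -> illegal
(1,3): flips 3 -> legal
(2,0): no bracket -> illegal
(2,5): flips 1 -> legal
(3,0): flips 1 -> legal
(3,1): no bracket -> illegal
(3,5): flips 2 -> legal
(4,2): flips 2 -> legal
(5,3): no bracket -> illegal
(5,4): no bracket -> illegal
(5,5): no bracket -> illegal
B mobility = 7
-- W to move --
(0,1): flips 1 -> legal
(0,2): flips 1 -> legal
(0,3): flips 1 -> legal
(0,4): no bracket -> illegal
(0,5): no bracket -> illegal
(1,1): no bracket -> illegal
(1,3): no bracket -> illegal
(2,5): no bracket -> illegal
(3,1): flips 1 -> legal
(4,1): flips 1 -> legal
(4,2): flips 2 -> legal
(5,1): no bracket -> illegal
(5,3): flips 1 -> legal
(5,4): flips 2 -> legal
W mobility = 8

Answer: B=7 W=8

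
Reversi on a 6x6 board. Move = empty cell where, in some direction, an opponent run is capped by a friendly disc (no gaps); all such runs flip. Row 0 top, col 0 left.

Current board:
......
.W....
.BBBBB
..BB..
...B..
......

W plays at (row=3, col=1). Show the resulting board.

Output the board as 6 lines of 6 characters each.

Place W at (3,1); scan 8 dirs for brackets.
Dir NW: first cell '.' (not opp) -> no flip
Dir N: opp run (2,1) capped by W -> flip
Dir NE: opp run (2,2), next='.' -> no flip
Dir W: first cell '.' (not opp) -> no flip
Dir E: opp run (3,2) (3,3), next='.' -> no flip
Dir SW: first cell '.' (not opp) -> no flip
Dir S: first cell '.' (not opp) -> no flip
Dir SE: first cell '.' (not opp) -> no flip
All flips: (2,1)

Answer: ......
.W....
.WBBBB
.WBB..
...B..
......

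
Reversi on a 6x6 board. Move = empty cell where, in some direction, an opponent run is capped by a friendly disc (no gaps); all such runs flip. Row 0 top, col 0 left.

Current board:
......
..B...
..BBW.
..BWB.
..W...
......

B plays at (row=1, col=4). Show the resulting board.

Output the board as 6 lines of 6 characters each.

Answer: ......
..B.B.
..BBB.
..BWB.
..W...
......

Derivation:
Place B at (1,4); scan 8 dirs for brackets.
Dir NW: first cell '.' (not opp) -> no flip
Dir N: first cell '.' (not opp) -> no flip
Dir NE: first cell '.' (not opp) -> no flip
Dir W: first cell '.' (not opp) -> no flip
Dir E: first cell '.' (not opp) -> no flip
Dir SW: first cell 'B' (not opp) -> no flip
Dir S: opp run (2,4) capped by B -> flip
Dir SE: first cell '.' (not opp) -> no flip
All flips: (2,4)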